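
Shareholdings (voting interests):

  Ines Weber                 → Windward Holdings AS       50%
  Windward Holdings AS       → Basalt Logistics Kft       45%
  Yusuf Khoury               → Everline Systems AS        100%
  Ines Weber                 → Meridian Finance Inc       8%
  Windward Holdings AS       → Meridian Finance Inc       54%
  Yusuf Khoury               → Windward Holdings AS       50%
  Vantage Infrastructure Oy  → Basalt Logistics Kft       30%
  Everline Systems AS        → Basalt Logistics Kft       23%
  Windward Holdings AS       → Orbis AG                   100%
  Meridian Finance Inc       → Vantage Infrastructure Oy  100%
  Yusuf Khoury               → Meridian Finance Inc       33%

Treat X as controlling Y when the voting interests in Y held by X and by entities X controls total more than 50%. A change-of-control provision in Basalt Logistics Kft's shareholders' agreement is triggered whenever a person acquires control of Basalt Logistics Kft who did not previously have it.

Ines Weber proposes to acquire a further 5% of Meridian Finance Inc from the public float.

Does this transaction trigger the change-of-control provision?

The purchase changes only Ines's holdings, so Ines is the only person who could newly come to control Basalt.
Ines's largest direct stake is 50% in Windward, which does not meet the threshold, so Ines controls no company.
Neither Ines nor any entity Ines controls holds any voting interest in Basalt.
So before the transaction, Ines does not control Basalt.
After the purchase, Ines's direct stake in Meridian rises to 8% + 5% = 13%.
Ines's side now holds 13% of Meridian, not > 50%, so Ines still does not control Meridian.
After the transaction, neither Ines nor any entity Ines controls holds a voting interest in Basalt, so Ines still does not control it.
No new person acquires control, so the clause is not triggered.

No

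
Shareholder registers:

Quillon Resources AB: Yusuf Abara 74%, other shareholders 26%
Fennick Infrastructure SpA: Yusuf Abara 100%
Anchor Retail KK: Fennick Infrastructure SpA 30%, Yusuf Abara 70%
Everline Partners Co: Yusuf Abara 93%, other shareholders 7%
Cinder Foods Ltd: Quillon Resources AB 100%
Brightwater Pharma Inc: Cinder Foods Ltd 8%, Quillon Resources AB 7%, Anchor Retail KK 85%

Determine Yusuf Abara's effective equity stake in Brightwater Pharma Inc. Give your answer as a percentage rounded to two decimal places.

96.10%

Yusuf reaches Brightwater along 4 paths.
Via Quillon → Cinder: 74% × 100% × 8% = 5.92%.
Via Quillon: 74% × 7% = 5.18%.
Via Fennick → Anchor: 100% × 30% × 85% = 25.5%.
Via Anchor: 70% × 85% = 59.5%.
Total: 5.92% + 5.18% + 25.5% + 59.5% = 96.1%.
Rounded: 96.10%.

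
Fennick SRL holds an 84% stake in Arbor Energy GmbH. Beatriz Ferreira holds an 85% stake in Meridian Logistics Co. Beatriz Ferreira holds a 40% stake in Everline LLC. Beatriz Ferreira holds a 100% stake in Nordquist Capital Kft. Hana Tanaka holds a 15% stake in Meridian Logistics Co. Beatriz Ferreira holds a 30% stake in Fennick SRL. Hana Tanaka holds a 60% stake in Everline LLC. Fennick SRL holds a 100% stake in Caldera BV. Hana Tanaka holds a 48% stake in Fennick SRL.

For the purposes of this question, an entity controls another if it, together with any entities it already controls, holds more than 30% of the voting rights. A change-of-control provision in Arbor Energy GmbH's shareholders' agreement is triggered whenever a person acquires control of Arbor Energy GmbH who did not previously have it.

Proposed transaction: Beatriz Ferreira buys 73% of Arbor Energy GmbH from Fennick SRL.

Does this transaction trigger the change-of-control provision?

The purchase adds only to Beatriz's holdings (Fennick's stake shrinks), so Beatriz is the only person who could newly come to control Arbor.
Beatriz holds 85% of Meridian, so Beatriz controls Meridian.
Beatriz holds 40% of Everline, so Beatriz controls Everline.
Beatriz holds 100% of Nordquist, so Beatriz controls Nordquist.
Neither Beatriz nor any entity Beatriz controls holds any voting interest in Arbor.
So before the transaction, Beatriz does not control Arbor.
After the purchase, Beatriz holds 73% of Arbor directly, and Fennick's stake falls to 11%.
Beatriz holds 73% of Arbor, so Beatriz controls Arbor.
Beatriz did not control Arbor before and does after, so the clause is triggered.

Yes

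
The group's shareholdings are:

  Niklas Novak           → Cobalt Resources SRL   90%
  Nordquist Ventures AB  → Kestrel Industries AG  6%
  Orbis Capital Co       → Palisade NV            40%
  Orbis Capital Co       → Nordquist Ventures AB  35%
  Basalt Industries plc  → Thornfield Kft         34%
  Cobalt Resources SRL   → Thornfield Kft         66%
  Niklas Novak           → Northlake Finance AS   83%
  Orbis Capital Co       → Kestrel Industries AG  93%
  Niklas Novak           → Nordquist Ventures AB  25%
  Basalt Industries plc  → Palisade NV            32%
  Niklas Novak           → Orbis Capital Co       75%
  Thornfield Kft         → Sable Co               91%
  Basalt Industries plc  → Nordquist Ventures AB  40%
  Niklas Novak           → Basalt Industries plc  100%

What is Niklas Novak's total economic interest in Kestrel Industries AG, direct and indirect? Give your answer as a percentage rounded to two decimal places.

75.23%

Niklas reaches Kestrel along 4 paths.
Via Orbis: 75% × 93% = 69.75%.
Via Basalt → Nordquist: 100% × 40% × 6% = 2.4%.
Via Nordquist: 25% × 6% = 1.5%.
Via Orbis → Nordquist: 75% × 35% × 6% = 1.575%.
Total: 69.75% + 2.4% + 1.5% + 1.575% = 75.225%.
Rounded: 75.23%.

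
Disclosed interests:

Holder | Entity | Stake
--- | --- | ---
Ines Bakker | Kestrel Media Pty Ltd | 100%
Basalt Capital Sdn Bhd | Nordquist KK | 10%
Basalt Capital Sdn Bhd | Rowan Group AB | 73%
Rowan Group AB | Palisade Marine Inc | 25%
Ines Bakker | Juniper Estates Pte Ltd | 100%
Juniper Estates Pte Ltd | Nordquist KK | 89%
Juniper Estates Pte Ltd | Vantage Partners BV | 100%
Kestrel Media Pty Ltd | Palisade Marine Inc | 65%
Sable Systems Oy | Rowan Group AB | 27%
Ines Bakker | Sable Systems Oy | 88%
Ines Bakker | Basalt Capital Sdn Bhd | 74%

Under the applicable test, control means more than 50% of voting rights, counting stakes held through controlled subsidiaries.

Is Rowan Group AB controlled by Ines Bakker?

Yes

Ines holds 74% of Basalt, so Ines controls Basalt.
Ines holds 88% of Sable, so Ines controls Sable.
Basalt and Sable together hold 73% + 27% = 100% of Rowan, so Ines controls Rowan.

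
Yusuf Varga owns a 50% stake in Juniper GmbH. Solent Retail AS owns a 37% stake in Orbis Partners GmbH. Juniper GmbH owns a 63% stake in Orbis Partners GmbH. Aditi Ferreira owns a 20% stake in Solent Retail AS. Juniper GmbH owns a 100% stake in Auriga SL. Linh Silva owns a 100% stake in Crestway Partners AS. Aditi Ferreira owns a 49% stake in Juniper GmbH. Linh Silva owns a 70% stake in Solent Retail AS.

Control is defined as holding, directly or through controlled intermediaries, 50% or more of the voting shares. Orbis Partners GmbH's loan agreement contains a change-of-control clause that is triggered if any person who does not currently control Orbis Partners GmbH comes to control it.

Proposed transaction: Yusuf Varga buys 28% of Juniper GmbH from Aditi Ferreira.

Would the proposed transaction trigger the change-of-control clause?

No

The purchase adds only to Yusuf's holdings (Aditi's stake shrinks), so Yusuf is the only person who could newly come to control Orbis.
Yusuf holds 50% of Juniper, so Yusuf controls Juniper.
Juniper holds 63% of Orbis, so Yusuf controls Orbis.
So Yusuf already controls Orbis before the transaction.
After the purchase, Yusuf's direct stake in Juniper rises to 50% + 28% = 78%, and Aditi's stake falls to 21%.
Yusuf controlled Orbis already, so this is not a new person acquiring control; every other person's position is unchanged or reduced.
No new person acquires control, so the clause is not triggered.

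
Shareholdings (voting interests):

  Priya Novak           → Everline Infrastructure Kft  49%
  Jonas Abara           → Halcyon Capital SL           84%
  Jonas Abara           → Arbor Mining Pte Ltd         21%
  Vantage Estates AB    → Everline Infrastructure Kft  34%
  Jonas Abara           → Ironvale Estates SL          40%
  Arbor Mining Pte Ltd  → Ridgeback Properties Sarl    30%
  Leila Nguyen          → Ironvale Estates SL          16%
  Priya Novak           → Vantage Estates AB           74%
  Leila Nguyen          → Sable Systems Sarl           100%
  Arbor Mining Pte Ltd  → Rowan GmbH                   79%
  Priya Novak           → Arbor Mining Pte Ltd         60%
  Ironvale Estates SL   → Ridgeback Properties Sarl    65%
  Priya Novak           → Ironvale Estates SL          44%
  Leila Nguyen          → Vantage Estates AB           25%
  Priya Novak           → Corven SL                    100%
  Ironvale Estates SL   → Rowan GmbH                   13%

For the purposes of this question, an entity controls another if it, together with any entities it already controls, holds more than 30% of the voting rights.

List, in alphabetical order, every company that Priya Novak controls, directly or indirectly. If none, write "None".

Priya holds 44% of Ironvale, so Priya controls Ironvale.
Priya holds 60% of Arbor, so Priya controls Arbor.
Arbor and Ironvale together hold 79% + 13% = 92% of Rowan, so Priya controls Rowan.
Priya holds 74% of Vantage, so Priya controls Vantage.
Priya holds 100% of Corven, so Priya controls Corven.
Vantage and Priya together hold 34% + 49% = 83% of Everline, so Priya controls Everline.
Ironvale and Arbor together hold 65% + 30% = 95% of Ridgeback, so Priya controls Ridgeback.
No other company's threshold is met.

Arbor Mining Pte Ltd, Corven SL, Everline Infrastructure Kft, Ironvale Estates SL, Ridgeback Properties Sarl, Rowan GmbH, Vantage Estates AB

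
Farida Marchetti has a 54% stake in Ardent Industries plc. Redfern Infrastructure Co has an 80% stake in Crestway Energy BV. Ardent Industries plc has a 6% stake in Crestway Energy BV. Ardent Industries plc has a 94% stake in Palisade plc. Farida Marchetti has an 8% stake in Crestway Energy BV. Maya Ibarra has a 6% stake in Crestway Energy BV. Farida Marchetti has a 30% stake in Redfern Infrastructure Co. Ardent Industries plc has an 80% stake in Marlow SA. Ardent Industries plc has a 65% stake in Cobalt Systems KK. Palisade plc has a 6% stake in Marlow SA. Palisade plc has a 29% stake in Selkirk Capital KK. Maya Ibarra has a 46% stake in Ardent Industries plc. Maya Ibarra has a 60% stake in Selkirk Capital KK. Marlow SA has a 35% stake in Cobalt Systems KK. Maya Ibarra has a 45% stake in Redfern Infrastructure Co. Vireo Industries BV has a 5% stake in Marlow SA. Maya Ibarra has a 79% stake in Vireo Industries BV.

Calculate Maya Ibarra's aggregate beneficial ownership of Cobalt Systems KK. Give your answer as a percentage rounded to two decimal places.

Maya reaches Cobalt along 4 paths.
Via Ardent: 46% × 65% = 29.9%.
Via Ardent → Palisade → Marlow: 46% × 94% × 6% × 35% = 0.90804%.
Via Ardent → Marlow: 46% × 80% × 35% = 12.88%.
Via Vireo → Marlow: 79% × 5% × 35% = 1.3825%.
Total: 29.9% + 0.90804% + 12.88% + 1.3825% = 45.07054%.
Rounded: 45.07%.

45.07%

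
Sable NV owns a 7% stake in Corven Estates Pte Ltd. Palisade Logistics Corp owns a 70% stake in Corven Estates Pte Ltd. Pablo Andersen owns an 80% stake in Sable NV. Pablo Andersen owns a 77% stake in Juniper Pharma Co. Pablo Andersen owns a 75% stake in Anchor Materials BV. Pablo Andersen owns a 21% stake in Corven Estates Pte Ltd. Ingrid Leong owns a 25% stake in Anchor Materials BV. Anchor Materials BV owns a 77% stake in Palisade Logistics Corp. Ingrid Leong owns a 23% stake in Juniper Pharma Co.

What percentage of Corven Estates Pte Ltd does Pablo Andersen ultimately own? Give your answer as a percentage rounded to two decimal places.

67.03%

Pablo reaches Corven along 3 paths.
Via Sable: 80% × 7% = 5.6%.
Via Anchor → Palisade: 75% × 77% × 70% = 40.425%.
Direct stake: 21% = 21%.
Total: 5.6% + 40.425% + 21% = 67.025%.
Rounded: 67.03%.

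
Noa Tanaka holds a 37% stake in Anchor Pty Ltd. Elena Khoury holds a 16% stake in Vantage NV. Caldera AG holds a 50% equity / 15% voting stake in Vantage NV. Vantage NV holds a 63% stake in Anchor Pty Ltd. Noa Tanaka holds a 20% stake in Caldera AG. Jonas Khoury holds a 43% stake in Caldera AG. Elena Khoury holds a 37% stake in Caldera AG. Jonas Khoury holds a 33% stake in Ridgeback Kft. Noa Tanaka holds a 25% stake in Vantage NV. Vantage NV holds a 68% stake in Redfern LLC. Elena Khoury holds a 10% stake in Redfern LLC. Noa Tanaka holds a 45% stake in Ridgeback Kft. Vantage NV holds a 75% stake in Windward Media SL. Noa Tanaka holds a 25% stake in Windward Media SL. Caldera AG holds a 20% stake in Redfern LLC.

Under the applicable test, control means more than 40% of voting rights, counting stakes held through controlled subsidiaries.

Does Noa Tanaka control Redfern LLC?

No

Noa holds 45% of Ridgeback, so Noa controls Ridgeback.
Neither Noa nor any entity Noa controls holds any voting interest in Redfern.
So Noa does not control Redfern.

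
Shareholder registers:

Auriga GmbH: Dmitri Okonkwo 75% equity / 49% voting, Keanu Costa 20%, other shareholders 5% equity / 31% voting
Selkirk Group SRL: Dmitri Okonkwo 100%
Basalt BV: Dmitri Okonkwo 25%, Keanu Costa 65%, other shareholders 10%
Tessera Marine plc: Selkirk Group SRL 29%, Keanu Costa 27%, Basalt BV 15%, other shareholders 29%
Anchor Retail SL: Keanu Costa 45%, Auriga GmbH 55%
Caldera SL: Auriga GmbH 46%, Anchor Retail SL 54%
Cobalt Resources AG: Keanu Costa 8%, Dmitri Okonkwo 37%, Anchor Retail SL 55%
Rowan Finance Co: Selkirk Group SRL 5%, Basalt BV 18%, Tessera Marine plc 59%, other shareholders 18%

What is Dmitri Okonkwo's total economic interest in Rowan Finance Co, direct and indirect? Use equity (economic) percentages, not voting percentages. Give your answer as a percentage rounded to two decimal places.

28.82%

Dmitri reaches Rowan along 4 paths.
Via Selkirk: 100% × 5% = 5%.
Via Basalt: 25% × 18% = 4.5%.
Via Selkirk → Tessera: 100% × 29% × 59% = 17.11%.
Via Basalt → Tessera: 25% × 15% × 59% = 2.2125%.
Total: 5% + 4.5% + 17.11% + 2.2125% = 28.8225%.
Rounded: 28.82%.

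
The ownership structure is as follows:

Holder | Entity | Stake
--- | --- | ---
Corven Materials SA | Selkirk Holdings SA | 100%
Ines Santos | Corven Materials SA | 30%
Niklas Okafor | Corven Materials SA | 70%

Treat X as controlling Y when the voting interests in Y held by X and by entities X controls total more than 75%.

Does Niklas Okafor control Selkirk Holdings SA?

No

Niklas's largest direct stake is 70% in Corven, which does not meet the threshold, so Niklas controls no company.
Neither Niklas nor any entity Niklas controls holds any voting interest in Selkirk.
So Niklas does not control Selkirk.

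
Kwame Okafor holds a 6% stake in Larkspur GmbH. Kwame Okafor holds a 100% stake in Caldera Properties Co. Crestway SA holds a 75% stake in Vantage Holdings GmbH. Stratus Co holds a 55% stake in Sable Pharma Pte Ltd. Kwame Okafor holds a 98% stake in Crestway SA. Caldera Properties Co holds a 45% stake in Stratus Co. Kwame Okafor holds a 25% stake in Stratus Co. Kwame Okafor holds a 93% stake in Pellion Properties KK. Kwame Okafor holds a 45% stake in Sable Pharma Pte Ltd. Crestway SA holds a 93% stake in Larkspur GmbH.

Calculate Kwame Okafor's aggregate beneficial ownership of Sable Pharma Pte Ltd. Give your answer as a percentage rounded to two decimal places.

Kwame reaches Sable along 3 paths.
Direct stake: 45% = 45%.
Via Caldera → Stratus: 100% × 45% × 55% = 24.75%.
Via Stratus: 25% × 55% = 13.75%.
Total: 45% + 24.75% + 13.75% = 83.5%.
Rounded: 83.50%.

83.50%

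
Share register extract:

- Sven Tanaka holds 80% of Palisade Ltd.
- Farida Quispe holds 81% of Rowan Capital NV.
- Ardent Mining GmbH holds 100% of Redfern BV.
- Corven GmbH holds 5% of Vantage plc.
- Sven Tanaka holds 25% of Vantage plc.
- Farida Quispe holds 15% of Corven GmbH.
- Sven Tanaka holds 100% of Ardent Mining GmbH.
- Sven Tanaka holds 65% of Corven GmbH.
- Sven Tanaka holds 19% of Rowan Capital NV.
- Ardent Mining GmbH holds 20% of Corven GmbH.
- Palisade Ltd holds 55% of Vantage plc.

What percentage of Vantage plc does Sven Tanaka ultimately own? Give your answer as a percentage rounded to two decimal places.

73.25%

Sven reaches Vantage along 4 paths.
Via Ardent → Corven: 100% × 20% × 5% = 1%.
Via Corven: 65% × 5% = 3.25%.
Via Palisade: 80% × 55% = 44%.
Direct stake: 25% = 25%.
Total: 1% + 3.25% + 44% + 25% = 73.25%.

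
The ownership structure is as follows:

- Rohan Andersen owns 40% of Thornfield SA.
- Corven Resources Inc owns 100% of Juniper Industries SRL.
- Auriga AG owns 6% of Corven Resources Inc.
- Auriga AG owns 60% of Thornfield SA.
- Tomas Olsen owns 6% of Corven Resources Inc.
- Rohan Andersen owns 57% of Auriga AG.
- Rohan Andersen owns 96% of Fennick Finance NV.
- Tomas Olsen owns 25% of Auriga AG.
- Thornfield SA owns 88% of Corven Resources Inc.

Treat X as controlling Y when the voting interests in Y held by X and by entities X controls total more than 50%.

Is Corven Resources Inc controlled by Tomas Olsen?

No

Tomas's largest direct stake is 25% in Auriga, which does not meet the threshold, so Tomas controls no company.
In Corven, Tomas's side holds only 6%, not > 50%.
So Tomas does not control Corven.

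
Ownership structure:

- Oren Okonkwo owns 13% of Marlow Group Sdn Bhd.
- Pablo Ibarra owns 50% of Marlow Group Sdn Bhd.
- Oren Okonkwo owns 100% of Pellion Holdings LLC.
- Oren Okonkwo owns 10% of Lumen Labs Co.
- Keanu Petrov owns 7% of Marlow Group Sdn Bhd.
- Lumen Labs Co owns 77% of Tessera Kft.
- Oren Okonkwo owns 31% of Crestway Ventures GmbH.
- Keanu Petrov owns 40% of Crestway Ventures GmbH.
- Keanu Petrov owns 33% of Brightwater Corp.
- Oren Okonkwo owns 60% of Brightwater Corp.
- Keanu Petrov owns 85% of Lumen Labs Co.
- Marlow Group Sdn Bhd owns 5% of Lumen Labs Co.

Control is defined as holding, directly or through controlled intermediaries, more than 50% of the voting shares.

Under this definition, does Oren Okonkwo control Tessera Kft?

No

Oren holds 100% of Pellion, so Oren controls Pellion.
Oren holds 60% of Brightwater, so Oren controls Brightwater.
Neither Oren nor any entity Oren controls holds any voting interest in Tessera.
So Oren does not control Tessera.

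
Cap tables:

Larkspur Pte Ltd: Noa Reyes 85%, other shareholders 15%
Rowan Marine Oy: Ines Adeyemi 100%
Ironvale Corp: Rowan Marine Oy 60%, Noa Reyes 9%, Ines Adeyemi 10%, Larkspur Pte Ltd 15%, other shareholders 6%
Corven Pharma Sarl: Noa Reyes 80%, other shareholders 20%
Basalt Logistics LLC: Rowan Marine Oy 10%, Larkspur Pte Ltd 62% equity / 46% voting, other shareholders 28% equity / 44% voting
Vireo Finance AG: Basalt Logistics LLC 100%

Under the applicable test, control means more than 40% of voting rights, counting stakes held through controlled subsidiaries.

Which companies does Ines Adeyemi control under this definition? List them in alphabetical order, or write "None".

Ironvale Corp, Rowan Marine Oy

Ines holds 100% of Rowan, so Ines controls Rowan.
Rowan and Ines together hold 60% + 10% = 70% of Ironvale, so Ines controls Ironvale.
No other company's threshold is met.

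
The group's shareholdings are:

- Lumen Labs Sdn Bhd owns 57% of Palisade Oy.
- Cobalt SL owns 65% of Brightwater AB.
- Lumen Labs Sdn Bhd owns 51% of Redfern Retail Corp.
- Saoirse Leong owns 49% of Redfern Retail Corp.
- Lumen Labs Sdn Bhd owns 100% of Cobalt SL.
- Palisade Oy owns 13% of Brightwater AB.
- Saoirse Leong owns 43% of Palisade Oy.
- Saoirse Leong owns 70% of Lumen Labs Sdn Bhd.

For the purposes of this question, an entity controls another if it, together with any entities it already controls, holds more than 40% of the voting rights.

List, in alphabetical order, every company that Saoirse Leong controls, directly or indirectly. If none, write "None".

Saoirse holds 70% of Lumen, so Saoirse controls Lumen.
Saoirse and Lumen together hold 43% + 57% = 100% of Palisade, so Saoirse controls Palisade.
Lumen holds 100% of Cobalt, so Saoirse controls Cobalt.
Saoirse and Lumen together hold 49% + 51% = 100% of Redfern, so Saoirse controls Redfern.
Cobalt and Palisade together hold 65% + 13% = 78% of Brightwater, so Saoirse controls Brightwater.

Brightwater AB, Cobalt SL, Lumen Labs Sdn Bhd, Palisade Oy, Redfern Retail Corp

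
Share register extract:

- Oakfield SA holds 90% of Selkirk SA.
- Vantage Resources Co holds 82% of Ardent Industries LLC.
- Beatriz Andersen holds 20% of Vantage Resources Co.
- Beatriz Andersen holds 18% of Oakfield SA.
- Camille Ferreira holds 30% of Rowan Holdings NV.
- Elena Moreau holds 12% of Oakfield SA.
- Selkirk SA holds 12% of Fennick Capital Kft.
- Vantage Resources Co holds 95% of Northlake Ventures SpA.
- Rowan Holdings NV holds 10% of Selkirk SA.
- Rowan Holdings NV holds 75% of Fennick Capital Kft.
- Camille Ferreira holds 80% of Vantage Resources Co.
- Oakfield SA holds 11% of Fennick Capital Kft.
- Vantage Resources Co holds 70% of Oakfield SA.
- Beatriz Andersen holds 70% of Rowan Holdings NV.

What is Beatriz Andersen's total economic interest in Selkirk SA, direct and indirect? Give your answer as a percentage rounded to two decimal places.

35.80%

Beatriz reaches Selkirk along 3 paths.
Via Oakfield: 18% × 90% = 16.2%.
Via Vantage → Oakfield: 20% × 70% × 90% = 12.6%.
Via Rowan: 70% × 10% = 7%.
Total: 16.2% + 12.6% + 7% = 35.8%.
Rounded: 35.80%.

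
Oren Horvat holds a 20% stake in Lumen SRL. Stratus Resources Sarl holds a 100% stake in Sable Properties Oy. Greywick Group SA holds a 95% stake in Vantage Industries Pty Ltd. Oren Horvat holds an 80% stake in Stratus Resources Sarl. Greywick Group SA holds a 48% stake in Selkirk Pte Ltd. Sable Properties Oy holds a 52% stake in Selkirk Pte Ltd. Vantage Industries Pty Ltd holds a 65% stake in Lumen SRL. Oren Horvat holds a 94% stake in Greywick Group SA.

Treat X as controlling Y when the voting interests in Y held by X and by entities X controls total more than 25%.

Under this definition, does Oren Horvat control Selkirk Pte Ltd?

Oren holds 94% of Greywick, so Oren controls Greywick.
Oren holds 80% of Stratus, so Oren controls Stratus.
Stratus holds 100% of Sable, so Oren controls Sable.
Greywick and Sable together hold 48% + 52% = 100% of Selkirk, so Oren controls Selkirk.

Yes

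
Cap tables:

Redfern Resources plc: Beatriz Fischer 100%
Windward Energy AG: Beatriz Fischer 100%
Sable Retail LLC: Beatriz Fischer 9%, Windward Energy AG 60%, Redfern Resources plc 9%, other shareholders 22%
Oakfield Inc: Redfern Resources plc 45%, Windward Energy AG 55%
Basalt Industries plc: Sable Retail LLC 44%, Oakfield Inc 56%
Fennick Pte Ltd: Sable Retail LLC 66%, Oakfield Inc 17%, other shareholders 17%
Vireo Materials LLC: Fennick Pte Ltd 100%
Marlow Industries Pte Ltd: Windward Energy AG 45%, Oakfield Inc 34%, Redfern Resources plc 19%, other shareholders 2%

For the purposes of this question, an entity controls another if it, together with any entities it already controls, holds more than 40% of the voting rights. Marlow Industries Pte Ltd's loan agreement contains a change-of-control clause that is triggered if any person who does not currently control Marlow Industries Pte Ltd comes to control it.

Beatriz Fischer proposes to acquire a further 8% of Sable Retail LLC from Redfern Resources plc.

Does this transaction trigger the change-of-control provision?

No

The purchase adds only to Beatriz's holdings (Redfern's stake shrinks), so Beatriz is the only person who could newly come to control Marlow.
Beatriz holds 100% of Redfern, so Beatriz controls Redfern.
Beatriz holds 100% of Windward, so Beatriz controls Windward.
Redfern and Windward together hold 45% + 55% = 100% of Oakfield, so Beatriz controls Oakfield.
Windward and Oakfield and Redfern together hold 45% + 34% + 19% = 98% of Marlow, so Beatriz controls Marlow.
So Beatriz already controls Marlow before the transaction.
After the purchase, Beatriz's direct stake in Sable rises to 9% + 8% = 17%, and Redfern's stake falls to 1%.
Beatriz controlled Marlow already, so this is not a new person acquiring control; every other person's position is unchanged or reduced.
No new person acquires control, so the clause is not triggered.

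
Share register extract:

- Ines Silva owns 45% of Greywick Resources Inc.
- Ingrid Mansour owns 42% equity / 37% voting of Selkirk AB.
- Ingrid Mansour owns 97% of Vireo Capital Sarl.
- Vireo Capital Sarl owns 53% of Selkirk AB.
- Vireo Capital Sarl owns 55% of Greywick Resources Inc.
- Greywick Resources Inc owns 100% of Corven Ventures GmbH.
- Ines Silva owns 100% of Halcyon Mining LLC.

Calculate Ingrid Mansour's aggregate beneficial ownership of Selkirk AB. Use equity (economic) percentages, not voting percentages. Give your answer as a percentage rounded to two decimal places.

Ingrid reaches Selkirk along 2 paths.
Via Vireo: 97% × 53% = 51.41%.
Direct stake: 42% = 42%.
Total: 51.41% + 42% = 93.41%.

93.41%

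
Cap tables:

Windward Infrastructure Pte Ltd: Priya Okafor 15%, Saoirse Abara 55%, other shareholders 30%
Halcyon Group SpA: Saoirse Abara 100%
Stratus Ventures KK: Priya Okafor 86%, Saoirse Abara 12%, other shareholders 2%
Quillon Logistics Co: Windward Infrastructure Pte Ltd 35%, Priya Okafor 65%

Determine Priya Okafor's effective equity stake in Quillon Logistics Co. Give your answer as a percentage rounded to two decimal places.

70.25%

Priya reaches Quillon along 2 paths.
Via Windward: 15% × 35% = 5.25%.
Direct stake: 65% = 65%.
Total: 5.25% + 65% = 70.25%.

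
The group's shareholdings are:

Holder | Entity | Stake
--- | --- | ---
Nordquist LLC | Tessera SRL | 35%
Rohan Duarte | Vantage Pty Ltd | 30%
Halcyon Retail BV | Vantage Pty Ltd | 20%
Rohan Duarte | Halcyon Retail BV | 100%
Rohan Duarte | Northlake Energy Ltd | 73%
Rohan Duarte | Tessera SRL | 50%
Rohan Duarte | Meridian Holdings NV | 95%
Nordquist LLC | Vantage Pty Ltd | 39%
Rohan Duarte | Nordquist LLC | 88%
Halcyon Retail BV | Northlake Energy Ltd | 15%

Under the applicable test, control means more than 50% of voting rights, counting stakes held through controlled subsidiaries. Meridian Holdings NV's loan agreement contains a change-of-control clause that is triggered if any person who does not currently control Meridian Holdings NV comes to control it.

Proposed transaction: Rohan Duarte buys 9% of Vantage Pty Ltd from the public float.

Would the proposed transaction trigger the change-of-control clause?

No

The purchase changes only Rohan's holdings, so Rohan is the only person who could newly come to control Meridian.
Rohan holds 95% of Meridian, so Rohan controls Meridian.
So Rohan already controls Meridian before the transaction.
After the purchase, Rohan's direct stake in Vantage rises to 30% + 9% = 39%.
Rohan controlled Meridian already, so this is not a new person acquiring control; every other person's position is unchanged or reduced.
No new person acquires control, so the clause is not triggered.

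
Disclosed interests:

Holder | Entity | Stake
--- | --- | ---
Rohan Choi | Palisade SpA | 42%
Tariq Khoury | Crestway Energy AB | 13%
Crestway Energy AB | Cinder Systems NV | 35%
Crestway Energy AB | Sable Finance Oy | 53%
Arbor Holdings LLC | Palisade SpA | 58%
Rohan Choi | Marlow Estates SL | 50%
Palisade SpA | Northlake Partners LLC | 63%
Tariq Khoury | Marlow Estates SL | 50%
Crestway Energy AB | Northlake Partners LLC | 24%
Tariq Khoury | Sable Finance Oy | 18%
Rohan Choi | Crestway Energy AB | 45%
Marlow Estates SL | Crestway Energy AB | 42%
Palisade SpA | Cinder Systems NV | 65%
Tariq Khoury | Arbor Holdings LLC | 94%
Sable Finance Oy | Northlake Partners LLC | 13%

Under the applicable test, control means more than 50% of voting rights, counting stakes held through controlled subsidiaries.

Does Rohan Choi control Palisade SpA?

Rohan's largest direct stake is 50% in Marlow, which does not meet the threshold, so Rohan controls no company.
In Palisade, Rohan's side holds only 42%, not > 50%.
So Rohan does not control Palisade.

No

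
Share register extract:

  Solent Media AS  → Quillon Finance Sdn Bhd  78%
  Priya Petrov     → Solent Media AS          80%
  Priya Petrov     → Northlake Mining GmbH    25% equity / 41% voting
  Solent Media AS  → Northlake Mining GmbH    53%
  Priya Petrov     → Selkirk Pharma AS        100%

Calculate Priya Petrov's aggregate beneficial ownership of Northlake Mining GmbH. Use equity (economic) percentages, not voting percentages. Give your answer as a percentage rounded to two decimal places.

Priya reaches Northlake along 2 paths.
Direct stake: 25% = 25%.
Via Solent: 80% × 53% = 42.4%.
Total: 25% + 42.4% = 67.4%.
Rounded: 67.40%.

67.40%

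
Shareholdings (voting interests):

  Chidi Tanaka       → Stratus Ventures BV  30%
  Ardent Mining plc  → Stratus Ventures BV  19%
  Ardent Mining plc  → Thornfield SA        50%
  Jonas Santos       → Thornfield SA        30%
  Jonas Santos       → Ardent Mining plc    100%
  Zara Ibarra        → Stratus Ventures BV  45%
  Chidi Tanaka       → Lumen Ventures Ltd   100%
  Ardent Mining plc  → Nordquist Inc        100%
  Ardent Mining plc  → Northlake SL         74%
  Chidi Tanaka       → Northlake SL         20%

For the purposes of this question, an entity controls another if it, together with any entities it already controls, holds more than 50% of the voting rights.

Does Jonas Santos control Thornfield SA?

Yes

Jonas holds 100% of Ardent, so Jonas controls Ardent.
Ardent and Jonas together hold 50% + 30% = 80% of Thornfield, so Jonas controls Thornfield.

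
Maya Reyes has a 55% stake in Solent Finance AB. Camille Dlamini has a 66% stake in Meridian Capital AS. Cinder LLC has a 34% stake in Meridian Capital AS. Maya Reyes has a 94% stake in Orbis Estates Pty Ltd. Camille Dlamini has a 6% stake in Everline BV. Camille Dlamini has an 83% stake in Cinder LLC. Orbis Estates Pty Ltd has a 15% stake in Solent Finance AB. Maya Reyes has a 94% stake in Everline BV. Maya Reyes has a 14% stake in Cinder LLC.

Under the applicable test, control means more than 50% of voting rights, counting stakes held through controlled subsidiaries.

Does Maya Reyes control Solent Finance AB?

Maya holds 94% of Orbis, so Maya controls Orbis.
Maya and Orbis together hold 55% + 15% = 70% of Solent, so Maya controls Solent.

Yes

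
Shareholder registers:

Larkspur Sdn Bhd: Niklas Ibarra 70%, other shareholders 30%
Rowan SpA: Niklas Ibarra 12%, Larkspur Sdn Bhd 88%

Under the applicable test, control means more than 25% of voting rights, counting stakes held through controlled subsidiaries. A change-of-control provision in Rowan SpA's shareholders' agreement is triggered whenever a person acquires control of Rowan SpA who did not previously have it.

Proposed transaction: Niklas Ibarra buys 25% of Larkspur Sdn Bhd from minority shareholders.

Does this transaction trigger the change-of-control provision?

The purchase changes only Niklas's holdings, so Niklas is the only person who could newly come to control Rowan.
Niklas holds 70% of Larkspur, so Niklas controls Larkspur.
Niklas and Larkspur together hold 12% + 88% = 100% of Rowan, so Niklas controls Rowan.
So Niklas already controls Rowan before the transaction.
After the purchase, Niklas's direct stake in Larkspur rises to 70% + 25% = 95%.
Niklas controlled Rowan already, so this is not a new person acquiring control; every other person's position is unchanged or reduced.
No new person acquires control, so the clause is not triggered.

No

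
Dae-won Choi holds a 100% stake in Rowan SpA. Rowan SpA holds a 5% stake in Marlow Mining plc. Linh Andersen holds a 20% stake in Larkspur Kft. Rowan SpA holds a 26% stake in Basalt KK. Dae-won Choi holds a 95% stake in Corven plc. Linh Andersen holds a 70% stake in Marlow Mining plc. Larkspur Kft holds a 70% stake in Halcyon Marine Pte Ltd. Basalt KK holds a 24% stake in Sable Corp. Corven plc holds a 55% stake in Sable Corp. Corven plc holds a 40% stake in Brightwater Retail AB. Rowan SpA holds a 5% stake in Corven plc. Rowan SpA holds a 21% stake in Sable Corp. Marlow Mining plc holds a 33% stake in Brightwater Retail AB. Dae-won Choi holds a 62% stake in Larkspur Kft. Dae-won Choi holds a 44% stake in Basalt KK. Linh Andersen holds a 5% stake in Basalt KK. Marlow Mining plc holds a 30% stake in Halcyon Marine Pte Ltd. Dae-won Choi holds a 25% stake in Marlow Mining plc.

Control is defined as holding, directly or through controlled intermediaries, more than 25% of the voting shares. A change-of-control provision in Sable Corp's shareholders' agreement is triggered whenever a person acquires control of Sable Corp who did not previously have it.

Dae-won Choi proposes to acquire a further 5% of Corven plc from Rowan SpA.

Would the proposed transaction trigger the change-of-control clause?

The purchase adds only to Dae-won's holdings (Rowan's stake shrinks), so Dae-won is the only person who could newly come to control Sable.
Dae-won holds 100% of Rowan, so Dae-won controls Rowan.
Dae-won and Rowan together hold 95% + 5% = 100% of Corven, so Dae-won controls Corven.
Rowan and Dae-won together hold 26% + 44% = 70% of Basalt, so Dae-won controls Basalt.
Basalt and Rowan and Corven together hold 24% + 21% + 55% = 100% of Sable, so Dae-won controls Sable.
So Dae-won already controls Sable before the transaction.
After the purchase, Dae-won's direct stake in Corven rises to 95% + 5% = 100%, and Rowan's stake falls to 0%.
Dae-won controlled Sable already, so this is not a new person acquiring control; every other person's position is unchanged or reduced.
No new person acquires control, so the clause is not triggered.

No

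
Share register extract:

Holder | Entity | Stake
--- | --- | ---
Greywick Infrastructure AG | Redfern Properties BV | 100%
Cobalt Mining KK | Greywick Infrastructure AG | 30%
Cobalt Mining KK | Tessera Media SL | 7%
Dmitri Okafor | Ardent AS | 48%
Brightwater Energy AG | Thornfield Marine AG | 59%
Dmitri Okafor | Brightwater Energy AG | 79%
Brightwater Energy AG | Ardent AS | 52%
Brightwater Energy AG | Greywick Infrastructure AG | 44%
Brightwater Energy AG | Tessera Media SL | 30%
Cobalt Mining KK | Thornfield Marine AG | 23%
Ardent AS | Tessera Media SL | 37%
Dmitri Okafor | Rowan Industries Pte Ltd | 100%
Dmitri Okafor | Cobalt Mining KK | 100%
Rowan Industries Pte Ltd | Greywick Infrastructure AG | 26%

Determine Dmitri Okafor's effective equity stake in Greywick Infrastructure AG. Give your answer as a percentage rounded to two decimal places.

Dmitri reaches Greywick along 3 paths.
Via Brightwater: 79% × 44% = 34.76%.
Via Rowan: 100% × 26% = 26%.
Via Cobalt: 100% × 30% = 30%.
Total: 34.76% + 26% + 30% = 90.76%.

90.76%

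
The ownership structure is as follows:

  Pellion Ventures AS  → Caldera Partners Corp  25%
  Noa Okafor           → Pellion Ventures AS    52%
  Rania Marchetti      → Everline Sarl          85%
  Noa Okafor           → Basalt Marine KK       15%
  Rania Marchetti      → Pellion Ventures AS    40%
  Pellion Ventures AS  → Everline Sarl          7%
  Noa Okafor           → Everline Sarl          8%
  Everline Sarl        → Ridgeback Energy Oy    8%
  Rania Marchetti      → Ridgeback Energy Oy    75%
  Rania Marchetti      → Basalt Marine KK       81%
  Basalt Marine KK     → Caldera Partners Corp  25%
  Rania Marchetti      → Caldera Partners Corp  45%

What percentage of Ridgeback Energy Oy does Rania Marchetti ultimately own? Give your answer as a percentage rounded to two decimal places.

82.02%

Rania reaches Ridgeback along 3 paths.
Direct stake: 75% = 75%.
Via Pellion → Everline: 40% × 7% × 8% = 0.224%.
Via Everline: 85% × 8% = 6.8%.
Total: 75% + 0.224% + 6.8% = 82.024%.
Rounded: 82.02%.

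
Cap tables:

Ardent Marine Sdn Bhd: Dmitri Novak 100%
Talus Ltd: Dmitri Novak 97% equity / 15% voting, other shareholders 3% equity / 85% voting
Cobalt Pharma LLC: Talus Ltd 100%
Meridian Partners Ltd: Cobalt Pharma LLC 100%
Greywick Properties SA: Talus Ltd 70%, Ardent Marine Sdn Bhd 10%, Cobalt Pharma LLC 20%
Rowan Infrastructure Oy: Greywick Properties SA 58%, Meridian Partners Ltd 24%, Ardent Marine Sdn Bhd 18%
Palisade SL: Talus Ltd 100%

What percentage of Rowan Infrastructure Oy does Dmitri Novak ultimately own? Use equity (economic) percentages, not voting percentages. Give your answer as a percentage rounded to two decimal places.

Dmitri reaches Rowan along 5 paths.
Via Talus → Greywick: 97% × 70% × 58% = 39.382%.
Via Ardent → Greywick: 100% × 10% × 58% = 5.8%.
Via Talus → Cobalt → Greywick: 97% × 100% × 20% × 58% = 11.252%.
Via Talus → Cobalt → Meridian: 97% × 100% × 100% × 24% = 23.28%.
Via Ardent: 100% × 18% = 18%.
Total: 39.382% + 5.8% + 11.252% + 23.28% + 18% = 97.714%.
Rounded: 97.71%.

97.71%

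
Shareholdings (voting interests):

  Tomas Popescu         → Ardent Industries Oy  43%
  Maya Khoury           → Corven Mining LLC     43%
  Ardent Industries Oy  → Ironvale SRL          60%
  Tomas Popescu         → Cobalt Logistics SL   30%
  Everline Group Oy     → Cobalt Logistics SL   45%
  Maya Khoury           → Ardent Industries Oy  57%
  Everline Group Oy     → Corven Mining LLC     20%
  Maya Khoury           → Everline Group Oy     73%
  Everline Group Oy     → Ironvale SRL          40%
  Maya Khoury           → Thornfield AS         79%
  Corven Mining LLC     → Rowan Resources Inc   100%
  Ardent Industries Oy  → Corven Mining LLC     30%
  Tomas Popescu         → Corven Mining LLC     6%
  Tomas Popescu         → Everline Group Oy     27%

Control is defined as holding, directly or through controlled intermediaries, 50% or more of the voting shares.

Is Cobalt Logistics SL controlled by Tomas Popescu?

Tomas's largest direct stake is 43% in Ardent, which does not meet the threshold, so Tomas controls no company.
In Cobalt, Tomas's side holds only 30%, not ≥ 50%.
So Tomas does not control Cobalt.

No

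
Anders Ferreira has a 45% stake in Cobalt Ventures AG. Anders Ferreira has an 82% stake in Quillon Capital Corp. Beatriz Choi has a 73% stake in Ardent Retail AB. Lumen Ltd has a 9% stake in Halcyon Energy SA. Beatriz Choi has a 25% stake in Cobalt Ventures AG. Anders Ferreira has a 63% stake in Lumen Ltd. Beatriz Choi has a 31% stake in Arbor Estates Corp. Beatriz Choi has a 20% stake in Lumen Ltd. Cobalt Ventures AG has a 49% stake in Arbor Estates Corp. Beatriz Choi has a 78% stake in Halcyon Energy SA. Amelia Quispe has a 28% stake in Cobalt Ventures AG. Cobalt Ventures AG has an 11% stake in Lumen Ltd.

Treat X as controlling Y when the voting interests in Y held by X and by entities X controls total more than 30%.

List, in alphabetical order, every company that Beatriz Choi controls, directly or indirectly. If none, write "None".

Beatriz holds 73% of Ardent, so Beatriz controls Ardent.
Beatriz holds 31% of Arbor, so Beatriz controls Arbor.
Beatriz holds 78% of Halcyon, so Beatriz controls Halcyon.
No other company's threshold is met.

Arbor Estates Corp, Ardent Retail AB, Halcyon Energy SA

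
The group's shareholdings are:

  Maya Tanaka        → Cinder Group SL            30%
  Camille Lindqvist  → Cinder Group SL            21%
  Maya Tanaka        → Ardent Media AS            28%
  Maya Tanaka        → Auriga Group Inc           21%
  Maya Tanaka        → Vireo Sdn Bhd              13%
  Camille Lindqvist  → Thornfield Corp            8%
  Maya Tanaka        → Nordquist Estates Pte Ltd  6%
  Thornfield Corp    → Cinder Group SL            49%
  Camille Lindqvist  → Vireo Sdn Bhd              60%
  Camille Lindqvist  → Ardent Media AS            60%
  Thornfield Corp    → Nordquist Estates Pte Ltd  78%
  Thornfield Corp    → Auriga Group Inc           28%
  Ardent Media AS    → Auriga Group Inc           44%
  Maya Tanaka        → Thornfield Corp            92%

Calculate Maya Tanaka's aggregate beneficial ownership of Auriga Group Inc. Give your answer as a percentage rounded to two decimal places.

Maya reaches Auriga along 3 paths.
Via Ardent: 28% × 44% = 12.32%.
Via Thornfield: 92% × 28% = 25.76%.
Direct stake: 21% = 21%.
Total: 12.32% + 25.76% + 21% = 59.08%.

59.08%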